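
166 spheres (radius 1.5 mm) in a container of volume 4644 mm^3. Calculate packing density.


V_sphere = 4/3*pi*1.5^3 = 14.1372 mm^3
Total V = 166*14.1372 = 2346.7752 mm^3
PD = 2346.7752 / 4644 = 0.505

0.505


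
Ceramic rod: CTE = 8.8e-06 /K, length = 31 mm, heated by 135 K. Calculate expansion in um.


dL = 8.8e-06 * 31 * 135 * 1000 = 36.828 um

36.828


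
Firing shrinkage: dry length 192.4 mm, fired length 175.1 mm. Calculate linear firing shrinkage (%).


FS = (192.4 - 175.1) / 192.4 * 100 = 8.99%

8.99


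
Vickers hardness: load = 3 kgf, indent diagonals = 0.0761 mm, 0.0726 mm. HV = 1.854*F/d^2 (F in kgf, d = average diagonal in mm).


d_avg = (0.0761+0.0726)/2 = 0.07435 mm
HV = 1.854*3/0.07435^2 = 1006

1006


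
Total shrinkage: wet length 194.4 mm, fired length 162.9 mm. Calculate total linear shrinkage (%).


TS = (194.4 - 162.9) / 194.4 * 100 = 16.2%

16.2


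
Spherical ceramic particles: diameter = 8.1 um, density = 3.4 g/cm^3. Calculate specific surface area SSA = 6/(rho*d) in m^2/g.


SSA = 6 / (3.4 * 8.1) = 0.218 m^2/g

0.218


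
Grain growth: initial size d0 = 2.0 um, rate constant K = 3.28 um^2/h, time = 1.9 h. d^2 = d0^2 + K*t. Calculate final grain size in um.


d^2 = 2.0^2 + 3.28*1.9 = 10.232
d = sqrt(10.232) = 3.2 um

3.2


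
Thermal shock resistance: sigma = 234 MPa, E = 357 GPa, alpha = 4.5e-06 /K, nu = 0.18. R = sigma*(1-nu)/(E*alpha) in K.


R = 234*(1-0.18)/(357*1000*4.5e-06) = 119 K

119


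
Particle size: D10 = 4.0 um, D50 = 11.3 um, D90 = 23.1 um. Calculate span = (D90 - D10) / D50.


Span = (23.1 - 4.0) / 11.3 = 19.1 / 11.3 = 1.69

1.69


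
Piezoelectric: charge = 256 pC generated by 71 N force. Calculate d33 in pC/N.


d33 = 256 / 71 = 3.6 pC/N

3.6


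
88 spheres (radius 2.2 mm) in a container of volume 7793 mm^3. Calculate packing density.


V_sphere = 4/3*pi*2.2^3 = 44.6022 mm^3
Total V = 88*44.6022 = 3924.9936 mm^3
PD = 3924.9936 / 7793 = 0.504

0.504


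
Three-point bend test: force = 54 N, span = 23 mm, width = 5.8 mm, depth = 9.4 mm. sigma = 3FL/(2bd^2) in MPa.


sigma = 3*54*23/(2*5.8*9.4^2) = 3.6 MPa

3.6


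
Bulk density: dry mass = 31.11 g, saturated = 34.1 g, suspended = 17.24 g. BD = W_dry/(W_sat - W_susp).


BD = 31.11 / (34.1 - 17.24) = 31.11 / 16.86 = 1.845 g/cm^3

1.845


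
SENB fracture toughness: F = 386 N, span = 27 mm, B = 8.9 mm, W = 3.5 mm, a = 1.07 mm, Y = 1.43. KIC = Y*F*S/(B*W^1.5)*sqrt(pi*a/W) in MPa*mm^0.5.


KIC = 1.43*386*27/(8.9*3.5^1.5)*sqrt(pi*1.07/3.5) = 250.63

250.63


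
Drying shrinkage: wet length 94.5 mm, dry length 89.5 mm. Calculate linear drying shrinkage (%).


DS = (94.5 - 89.5) / 94.5 * 100 = 5.29%

5.29


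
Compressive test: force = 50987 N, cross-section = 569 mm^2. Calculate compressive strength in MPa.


CS = 50987 / 569 = 89.6 MPa

89.6


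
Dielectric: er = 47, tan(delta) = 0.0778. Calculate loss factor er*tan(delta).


Loss = 47 * 0.0778 = 3.657

3.657


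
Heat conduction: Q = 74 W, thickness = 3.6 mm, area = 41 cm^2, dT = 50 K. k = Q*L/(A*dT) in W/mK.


k = 74*3.6/1000/(41/10000*50) = 1.3 W/mK

1.3


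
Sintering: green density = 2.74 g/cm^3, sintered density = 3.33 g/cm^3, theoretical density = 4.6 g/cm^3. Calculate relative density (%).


Relative = 3.33 / 4.6 * 100 = 72.4%

72.4


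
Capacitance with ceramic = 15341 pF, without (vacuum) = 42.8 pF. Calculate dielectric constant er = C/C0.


er = 15341 / 42.8 = 358.43

358.43


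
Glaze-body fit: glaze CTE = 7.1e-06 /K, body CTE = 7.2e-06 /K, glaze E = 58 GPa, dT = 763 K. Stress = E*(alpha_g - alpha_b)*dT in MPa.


Stress = 58*1000*(7.1e-06 - 7.2e-06)*763 = -4.4 MPa

-4.4


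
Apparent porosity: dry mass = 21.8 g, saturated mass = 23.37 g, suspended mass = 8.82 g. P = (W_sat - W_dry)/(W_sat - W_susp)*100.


P = (23.37 - 21.8) / (23.37 - 8.82) * 100 = 1.57 / 14.55 * 100 = 10.8%

10.8


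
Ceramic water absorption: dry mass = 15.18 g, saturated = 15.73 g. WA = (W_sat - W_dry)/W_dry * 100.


WA = (15.73 - 15.18) / 15.18 * 100 = 3.62%

3.62


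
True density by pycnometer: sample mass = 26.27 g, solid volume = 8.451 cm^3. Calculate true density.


TD = 26.27 / 8.451 = 3.109 g/cm^3

3.109


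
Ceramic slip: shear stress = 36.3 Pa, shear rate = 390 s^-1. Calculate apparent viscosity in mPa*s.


eta = tau/gamma * 1000 = 36.3/390 * 1000 = 93.1 mPa*s

93.1


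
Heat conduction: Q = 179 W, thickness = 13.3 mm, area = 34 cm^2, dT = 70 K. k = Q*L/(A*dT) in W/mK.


k = 179*13.3/1000/(34/10000*70) = 10.0 W/mK

10.0


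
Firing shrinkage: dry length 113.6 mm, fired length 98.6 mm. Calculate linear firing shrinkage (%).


FS = (113.6 - 98.6) / 113.6 * 100 = 13.2%

13.2


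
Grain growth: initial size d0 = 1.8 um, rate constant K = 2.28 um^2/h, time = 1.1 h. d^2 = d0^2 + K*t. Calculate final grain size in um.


d^2 = 1.8^2 + 2.28*1.1 = 5.748
d = sqrt(5.748) = 2.4 um

2.4


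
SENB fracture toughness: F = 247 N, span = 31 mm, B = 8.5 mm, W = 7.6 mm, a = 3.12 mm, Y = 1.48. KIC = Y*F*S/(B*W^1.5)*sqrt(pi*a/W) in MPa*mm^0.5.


KIC = 1.48*247*31/(8.5*7.6^1.5)*sqrt(pi*3.12/7.6) = 72.26

72.26


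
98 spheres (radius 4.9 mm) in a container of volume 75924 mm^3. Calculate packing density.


V_sphere = 4/3*pi*4.9^3 = 492.807 mm^3
Total V = 98*492.807 = 48295.086 mm^3
PD = 48295.086 / 75924 = 0.636

0.636


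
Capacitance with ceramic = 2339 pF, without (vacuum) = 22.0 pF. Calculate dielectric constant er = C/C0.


er = 2339 / 22.0 = 106.32

106.32


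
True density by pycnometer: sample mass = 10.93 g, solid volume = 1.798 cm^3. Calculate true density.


TD = 10.93 / 1.798 = 6.079 g/cm^3

6.079


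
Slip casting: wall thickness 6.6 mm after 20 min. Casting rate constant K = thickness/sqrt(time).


K = 6.6 / sqrt(20) = 6.6 / 4.4721 = 1.476 mm/min^0.5

1.476


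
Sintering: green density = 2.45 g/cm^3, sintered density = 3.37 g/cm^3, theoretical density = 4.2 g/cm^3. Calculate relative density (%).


Relative = 3.37 / 4.2 * 100 = 80.2%

80.2


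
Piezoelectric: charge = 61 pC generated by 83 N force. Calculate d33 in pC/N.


d33 = 61 / 83 = 0.7 pC/N

0.7


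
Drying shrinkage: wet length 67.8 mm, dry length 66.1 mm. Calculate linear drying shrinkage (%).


DS = (67.8 - 66.1) / 67.8 * 100 = 2.51%

2.51


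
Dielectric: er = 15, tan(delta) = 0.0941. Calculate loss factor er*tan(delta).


Loss = 15 * 0.0941 = 1.412

1.412


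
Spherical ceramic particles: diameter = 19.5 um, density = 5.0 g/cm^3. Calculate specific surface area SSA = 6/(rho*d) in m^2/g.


SSA = 6 / (5.0 * 19.5) = 0.062 m^2/g

0.062


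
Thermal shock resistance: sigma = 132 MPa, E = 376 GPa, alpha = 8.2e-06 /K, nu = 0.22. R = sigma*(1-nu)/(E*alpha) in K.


R = 132*(1-0.22)/(376*1000*8.2e-06) = 33 K

33


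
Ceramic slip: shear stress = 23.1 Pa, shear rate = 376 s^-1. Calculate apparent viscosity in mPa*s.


eta = tau/gamma * 1000 = 23.1/376 * 1000 = 61.4 mPa*s

61.4


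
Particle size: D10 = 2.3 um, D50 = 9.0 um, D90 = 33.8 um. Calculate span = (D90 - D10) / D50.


Span = (33.8 - 2.3) / 9.0 = 31.5 / 9.0 = 3.5

3.5


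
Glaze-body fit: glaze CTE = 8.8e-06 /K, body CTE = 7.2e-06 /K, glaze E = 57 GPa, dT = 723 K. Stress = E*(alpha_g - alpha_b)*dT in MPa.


Stress = 57*1000*(8.8e-06 - 7.2e-06)*723 = 65.9 MPa

65.9


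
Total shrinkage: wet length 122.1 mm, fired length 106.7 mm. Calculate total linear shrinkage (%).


TS = (122.1 - 106.7) / 122.1 * 100 = 12.61%

12.61


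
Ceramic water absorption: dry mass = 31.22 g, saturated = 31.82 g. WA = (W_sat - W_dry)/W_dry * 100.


WA = (31.82 - 31.22) / 31.22 * 100 = 1.92%

1.92


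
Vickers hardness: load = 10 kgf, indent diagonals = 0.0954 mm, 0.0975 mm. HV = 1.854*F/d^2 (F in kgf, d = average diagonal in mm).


d_avg = (0.0954+0.0975)/2 = 0.09645 mm
HV = 1.854*10/0.09645^2 = 1993

1993


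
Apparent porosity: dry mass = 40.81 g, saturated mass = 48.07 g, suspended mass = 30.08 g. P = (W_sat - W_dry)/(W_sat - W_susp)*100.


P = (48.07 - 40.81) / (48.07 - 30.08) * 100 = 7.26 / 17.99 * 100 = 40.4%

40.4


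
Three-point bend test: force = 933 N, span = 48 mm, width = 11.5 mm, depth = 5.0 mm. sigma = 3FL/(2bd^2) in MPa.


sigma = 3*933*48/(2*11.5*5.0^2) = 233.7 MPa

233.7


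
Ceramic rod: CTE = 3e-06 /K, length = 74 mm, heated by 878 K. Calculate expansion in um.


dL = 3e-06 * 74 * 878 * 1000 = 194.916 um

194.916


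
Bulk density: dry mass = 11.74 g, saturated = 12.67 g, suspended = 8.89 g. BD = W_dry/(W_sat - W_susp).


BD = 11.74 / (12.67 - 8.89) = 11.74 / 3.78 = 3.106 g/cm^3

3.106


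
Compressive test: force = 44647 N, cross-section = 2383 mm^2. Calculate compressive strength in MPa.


CS = 44647 / 2383 = 18.7 MPa

18.7


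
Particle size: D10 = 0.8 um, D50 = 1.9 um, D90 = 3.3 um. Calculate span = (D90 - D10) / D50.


Span = (3.3 - 0.8) / 1.9 = 2.5 / 1.9 = 1.316

1.316


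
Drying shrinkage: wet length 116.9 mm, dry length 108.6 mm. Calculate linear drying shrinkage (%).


DS = (116.9 - 108.6) / 116.9 * 100 = 7.1%

7.1


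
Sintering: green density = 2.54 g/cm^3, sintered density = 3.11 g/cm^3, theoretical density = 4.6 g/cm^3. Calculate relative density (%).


Relative = 3.11 / 4.6 * 100 = 67.6%

67.6


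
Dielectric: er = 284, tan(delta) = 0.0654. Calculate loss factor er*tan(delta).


Loss = 284 * 0.0654 = 18.574

18.574


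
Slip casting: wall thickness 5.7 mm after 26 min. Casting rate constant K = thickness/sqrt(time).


K = 5.7 / sqrt(26) = 5.7 / 5.099 = 1.118 mm/min^0.5

1.118


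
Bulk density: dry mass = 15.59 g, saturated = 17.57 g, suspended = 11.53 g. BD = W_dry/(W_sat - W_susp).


BD = 15.59 / (17.57 - 11.53) = 15.59 / 6.04 = 2.581 g/cm^3

2.581


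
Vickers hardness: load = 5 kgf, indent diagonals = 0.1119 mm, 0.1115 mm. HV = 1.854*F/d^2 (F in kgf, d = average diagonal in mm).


d_avg = (0.1119+0.1115)/2 = 0.1117 mm
HV = 1.854*5/0.1117^2 = 743

743


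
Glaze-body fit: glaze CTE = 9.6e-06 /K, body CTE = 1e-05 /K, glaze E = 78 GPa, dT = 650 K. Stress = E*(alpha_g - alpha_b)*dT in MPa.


Stress = 78*1000*(9.6e-06 - 1e-05)*650 = -20.3 MPa

-20.3


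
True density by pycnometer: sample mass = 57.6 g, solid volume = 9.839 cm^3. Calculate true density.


TD = 57.6 / 9.839 = 5.854 g/cm^3

5.854


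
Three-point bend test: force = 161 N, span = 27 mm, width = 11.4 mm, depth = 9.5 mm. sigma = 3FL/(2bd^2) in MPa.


sigma = 3*161*27/(2*11.4*9.5^2) = 6.3 MPa

6.3


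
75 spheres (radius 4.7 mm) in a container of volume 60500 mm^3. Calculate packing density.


V_sphere = 4/3*pi*4.7^3 = 434.8928 mm^3
Total V = 75*434.8928 = 32616.96 mm^3
PD = 32616.96 / 60500 = 0.539

0.539


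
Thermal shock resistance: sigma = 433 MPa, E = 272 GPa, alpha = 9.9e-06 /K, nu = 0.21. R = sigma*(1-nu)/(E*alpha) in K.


R = 433*(1-0.21)/(272*1000*9.9e-06) = 127 K

127


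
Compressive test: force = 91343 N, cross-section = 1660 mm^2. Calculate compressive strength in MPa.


CS = 91343 / 1660 = 55.0 MPa

55.0


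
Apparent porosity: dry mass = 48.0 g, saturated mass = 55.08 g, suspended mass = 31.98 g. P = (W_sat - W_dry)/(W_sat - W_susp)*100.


P = (55.08 - 48.0) / (55.08 - 31.98) * 100 = 7.08 / 23.1 * 100 = 30.6%

30.6


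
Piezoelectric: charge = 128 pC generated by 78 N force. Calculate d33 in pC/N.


d33 = 128 / 78 = 1.6 pC/N

1.6


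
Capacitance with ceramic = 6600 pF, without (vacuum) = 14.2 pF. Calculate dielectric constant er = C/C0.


er = 6600 / 14.2 = 464.79

464.79


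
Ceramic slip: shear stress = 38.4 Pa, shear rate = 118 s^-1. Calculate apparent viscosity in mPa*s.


eta = tau/gamma * 1000 = 38.4/118 * 1000 = 325.4 mPa*s

325.4


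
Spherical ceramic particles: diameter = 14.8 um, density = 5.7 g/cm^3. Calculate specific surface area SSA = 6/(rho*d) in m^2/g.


SSA = 6 / (5.7 * 14.8) = 0.071 m^2/g

0.071


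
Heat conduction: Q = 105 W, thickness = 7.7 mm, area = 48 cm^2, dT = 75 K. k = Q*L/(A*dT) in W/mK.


k = 105*7.7/1000/(48/10000*75) = 2.25 W/mK

2.25


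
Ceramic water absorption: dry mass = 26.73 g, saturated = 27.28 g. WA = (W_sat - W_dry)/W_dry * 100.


WA = (27.28 - 26.73) / 26.73 * 100 = 2.06%

2.06


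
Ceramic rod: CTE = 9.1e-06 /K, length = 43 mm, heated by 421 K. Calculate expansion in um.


dL = 9.1e-06 * 43 * 421 * 1000 = 164.737 um

164.737


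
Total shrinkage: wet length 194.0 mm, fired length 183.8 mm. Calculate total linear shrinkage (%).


TS = (194.0 - 183.8) / 194.0 * 100 = 5.26%

5.26


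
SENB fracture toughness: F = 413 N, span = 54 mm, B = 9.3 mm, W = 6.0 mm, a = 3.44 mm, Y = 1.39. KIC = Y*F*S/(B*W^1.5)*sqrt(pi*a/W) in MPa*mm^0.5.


KIC = 1.39*413*54/(9.3*6.0^1.5)*sqrt(pi*3.44/6.0) = 304.39

304.39


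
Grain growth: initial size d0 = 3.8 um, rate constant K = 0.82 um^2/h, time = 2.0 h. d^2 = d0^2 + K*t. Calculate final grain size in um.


d^2 = 3.8^2 + 0.82*2.0 = 16.08
d = sqrt(16.08) = 4.01 um

4.01


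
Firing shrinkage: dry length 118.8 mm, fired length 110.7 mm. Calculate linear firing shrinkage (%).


FS = (118.8 - 110.7) / 118.8 * 100 = 6.82%

6.82


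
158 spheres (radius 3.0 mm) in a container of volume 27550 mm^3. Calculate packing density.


V_sphere = 4/3*pi*3.0^3 = 113.0973 mm^3
Total V = 158*113.0973 = 17869.3734 mm^3
PD = 17869.3734 / 27550 = 0.649

0.649


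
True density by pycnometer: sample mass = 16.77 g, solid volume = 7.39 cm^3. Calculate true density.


TD = 16.77 / 7.39 = 2.269 g/cm^3

2.269


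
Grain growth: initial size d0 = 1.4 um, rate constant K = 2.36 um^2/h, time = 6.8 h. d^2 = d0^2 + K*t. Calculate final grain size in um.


d^2 = 1.4^2 + 2.36*6.8 = 18.008
d = sqrt(18.008) = 4.24 um

4.24


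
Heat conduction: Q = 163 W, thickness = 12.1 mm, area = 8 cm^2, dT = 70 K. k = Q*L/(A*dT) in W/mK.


k = 163*12.1/1000/(8/10000*70) = 35.22 W/mK

35.22


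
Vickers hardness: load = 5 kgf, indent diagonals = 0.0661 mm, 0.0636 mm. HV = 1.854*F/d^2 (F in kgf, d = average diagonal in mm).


d_avg = (0.0661+0.0636)/2 = 0.06485 mm
HV = 1.854*5/0.06485^2 = 2204

2204


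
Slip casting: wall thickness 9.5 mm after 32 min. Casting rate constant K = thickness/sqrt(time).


K = 9.5 / sqrt(32) = 9.5 / 5.6569 = 1.679 mm/min^0.5

1.679


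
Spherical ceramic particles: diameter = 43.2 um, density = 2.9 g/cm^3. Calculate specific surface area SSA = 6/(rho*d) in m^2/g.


SSA = 6 / (2.9 * 43.2) = 0.048 m^2/g

0.048


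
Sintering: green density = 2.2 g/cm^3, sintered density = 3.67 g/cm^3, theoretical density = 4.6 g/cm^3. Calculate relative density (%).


Relative = 3.67 / 4.6 * 100 = 79.8%

79.8


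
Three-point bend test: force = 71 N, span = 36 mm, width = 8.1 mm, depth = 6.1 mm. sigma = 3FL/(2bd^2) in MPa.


sigma = 3*71*36/(2*8.1*6.1^2) = 12.7 MPa

12.7


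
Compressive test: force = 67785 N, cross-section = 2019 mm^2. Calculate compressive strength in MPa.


CS = 67785 / 2019 = 33.6 MPa

33.6


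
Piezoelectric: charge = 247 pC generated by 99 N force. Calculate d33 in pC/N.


d33 = 247 / 99 = 2.5 pC/N

2.5


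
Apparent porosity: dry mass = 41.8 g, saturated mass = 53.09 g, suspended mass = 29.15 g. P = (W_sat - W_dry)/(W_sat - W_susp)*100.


P = (53.09 - 41.8) / (53.09 - 29.15) * 100 = 11.29 / 23.94 * 100 = 47.2%

47.2


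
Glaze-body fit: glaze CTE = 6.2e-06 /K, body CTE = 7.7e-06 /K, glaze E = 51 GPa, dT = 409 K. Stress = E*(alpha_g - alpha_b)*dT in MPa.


Stress = 51*1000*(6.2e-06 - 7.7e-06)*409 = -31.3 MPa

-31.3


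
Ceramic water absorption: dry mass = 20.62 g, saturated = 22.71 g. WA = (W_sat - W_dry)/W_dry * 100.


WA = (22.71 - 20.62) / 20.62 * 100 = 10.14%

10.14


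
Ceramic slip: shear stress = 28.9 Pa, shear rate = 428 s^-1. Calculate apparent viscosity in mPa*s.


eta = tau/gamma * 1000 = 28.9/428 * 1000 = 67.5 mPa*s

67.5


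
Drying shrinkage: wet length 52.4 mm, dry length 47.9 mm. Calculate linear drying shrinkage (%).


DS = (52.4 - 47.9) / 52.4 * 100 = 8.59%

8.59


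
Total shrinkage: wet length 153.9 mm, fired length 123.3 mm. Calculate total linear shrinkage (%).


TS = (153.9 - 123.3) / 153.9 * 100 = 19.88%

19.88


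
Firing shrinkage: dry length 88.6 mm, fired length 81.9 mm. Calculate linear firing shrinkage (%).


FS = (88.6 - 81.9) / 88.6 * 100 = 7.56%

7.56


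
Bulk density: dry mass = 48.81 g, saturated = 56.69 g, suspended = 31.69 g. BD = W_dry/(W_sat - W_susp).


BD = 48.81 / (56.69 - 31.69) = 48.81 / 25.0 = 1.952 g/cm^3

1.952


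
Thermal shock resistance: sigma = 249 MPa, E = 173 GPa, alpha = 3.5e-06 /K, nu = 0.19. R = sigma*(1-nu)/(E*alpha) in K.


R = 249*(1-0.19)/(173*1000*3.5e-06) = 333 K

333


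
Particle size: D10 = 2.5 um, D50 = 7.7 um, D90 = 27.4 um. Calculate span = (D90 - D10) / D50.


Span = (27.4 - 2.5) / 7.7 = 24.9 / 7.7 = 3.234

3.234


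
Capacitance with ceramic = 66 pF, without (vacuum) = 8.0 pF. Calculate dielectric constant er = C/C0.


er = 66 / 8.0 = 8.25

8.25


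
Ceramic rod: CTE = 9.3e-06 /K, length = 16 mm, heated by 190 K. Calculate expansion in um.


dL = 9.3e-06 * 16 * 190 * 1000 = 28.272 um

28.272


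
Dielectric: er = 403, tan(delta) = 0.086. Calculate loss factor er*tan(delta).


Loss = 403 * 0.086 = 34.658

34.658


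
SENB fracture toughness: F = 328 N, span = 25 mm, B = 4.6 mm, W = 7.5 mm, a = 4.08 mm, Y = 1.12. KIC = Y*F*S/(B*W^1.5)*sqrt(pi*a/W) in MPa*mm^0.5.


KIC = 1.12*328*25/(4.6*7.5^1.5)*sqrt(pi*4.08/7.5) = 127.07

127.07


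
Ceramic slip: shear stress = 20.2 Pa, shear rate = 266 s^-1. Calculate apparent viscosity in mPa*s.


eta = tau/gamma * 1000 = 20.2/266 * 1000 = 75.9 mPa*s

75.9


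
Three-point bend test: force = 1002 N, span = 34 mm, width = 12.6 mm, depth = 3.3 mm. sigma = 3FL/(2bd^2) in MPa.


sigma = 3*1002*34/(2*12.6*3.3^2) = 372.4 MPa

372.4


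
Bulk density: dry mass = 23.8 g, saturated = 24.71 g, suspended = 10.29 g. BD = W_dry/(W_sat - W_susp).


BD = 23.8 / (24.71 - 10.29) = 23.8 / 14.42 = 1.65 g/cm^3

1.65


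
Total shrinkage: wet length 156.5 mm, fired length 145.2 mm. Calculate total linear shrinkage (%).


TS = (156.5 - 145.2) / 156.5 * 100 = 7.22%

7.22


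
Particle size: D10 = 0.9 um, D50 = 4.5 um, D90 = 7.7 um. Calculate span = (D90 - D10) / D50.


Span = (7.7 - 0.9) / 4.5 = 6.8 / 4.5 = 1.511

1.511


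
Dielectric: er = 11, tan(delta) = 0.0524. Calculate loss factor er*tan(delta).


Loss = 11 * 0.0524 = 0.576

0.576


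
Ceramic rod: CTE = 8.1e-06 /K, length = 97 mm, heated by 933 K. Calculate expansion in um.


dL = 8.1e-06 * 97 * 933 * 1000 = 733.058 um

733.058


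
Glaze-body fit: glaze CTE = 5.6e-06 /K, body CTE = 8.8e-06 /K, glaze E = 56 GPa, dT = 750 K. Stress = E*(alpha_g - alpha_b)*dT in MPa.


Stress = 56*1000*(5.6e-06 - 8.8e-06)*750 = -134.4 MPa

-134.4


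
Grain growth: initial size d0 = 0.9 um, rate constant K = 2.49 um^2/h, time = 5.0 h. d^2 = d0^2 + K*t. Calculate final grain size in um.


d^2 = 0.9^2 + 2.49*5.0 = 13.26
d = sqrt(13.26) = 3.64 um

3.64


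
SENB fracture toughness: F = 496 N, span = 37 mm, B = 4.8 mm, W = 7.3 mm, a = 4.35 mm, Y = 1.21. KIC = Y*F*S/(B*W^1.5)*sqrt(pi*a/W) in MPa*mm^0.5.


KIC = 1.21*496*37/(4.8*7.3^1.5)*sqrt(pi*4.35/7.3) = 320.92

320.92


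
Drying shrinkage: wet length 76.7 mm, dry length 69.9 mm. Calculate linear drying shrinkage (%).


DS = (76.7 - 69.9) / 76.7 * 100 = 8.87%

8.87


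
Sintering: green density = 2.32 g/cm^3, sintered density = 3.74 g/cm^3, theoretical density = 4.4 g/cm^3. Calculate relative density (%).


Relative = 3.74 / 4.4 * 100 = 85.0%

85.0


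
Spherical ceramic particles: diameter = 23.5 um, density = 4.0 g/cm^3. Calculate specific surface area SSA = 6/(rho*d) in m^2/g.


SSA = 6 / (4.0 * 23.5) = 0.064 m^2/g

0.064


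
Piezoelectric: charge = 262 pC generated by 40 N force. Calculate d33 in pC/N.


d33 = 262 / 40 = 6.6 pC/N

6.6


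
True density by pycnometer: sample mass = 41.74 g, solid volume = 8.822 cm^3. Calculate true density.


TD = 41.74 / 8.822 = 4.731 g/cm^3

4.731


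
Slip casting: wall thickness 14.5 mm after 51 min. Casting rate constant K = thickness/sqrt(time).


K = 14.5 / sqrt(51) = 14.5 / 7.1414 = 2.03 mm/min^0.5

2.03


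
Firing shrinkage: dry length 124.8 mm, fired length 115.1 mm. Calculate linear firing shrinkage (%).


FS = (124.8 - 115.1) / 124.8 * 100 = 7.77%

7.77


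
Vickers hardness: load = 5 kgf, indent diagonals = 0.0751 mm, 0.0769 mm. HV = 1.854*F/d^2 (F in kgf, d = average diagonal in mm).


d_avg = (0.0751+0.0769)/2 = 0.076 mm
HV = 1.854*5/0.076^2 = 1605

1605


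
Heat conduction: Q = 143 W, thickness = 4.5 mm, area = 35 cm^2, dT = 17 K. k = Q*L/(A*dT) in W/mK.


k = 143*4.5/1000/(35/10000*17) = 10.82 W/mK

10.82


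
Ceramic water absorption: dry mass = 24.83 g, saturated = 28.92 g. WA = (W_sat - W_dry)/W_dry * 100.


WA = (28.92 - 24.83) / 24.83 * 100 = 16.47%

16.47


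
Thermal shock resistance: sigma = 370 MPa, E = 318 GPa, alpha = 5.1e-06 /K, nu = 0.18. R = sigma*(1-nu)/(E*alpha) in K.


R = 370*(1-0.18)/(318*1000*5.1e-06) = 187 K

187


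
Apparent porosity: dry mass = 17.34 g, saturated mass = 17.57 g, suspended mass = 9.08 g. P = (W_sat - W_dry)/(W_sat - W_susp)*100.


P = (17.57 - 17.34) / (17.57 - 9.08) * 100 = 0.23 / 8.49 * 100 = 2.7%

2.7


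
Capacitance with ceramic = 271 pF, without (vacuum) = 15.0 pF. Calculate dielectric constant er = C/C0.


er = 271 / 15.0 = 18.07

18.07


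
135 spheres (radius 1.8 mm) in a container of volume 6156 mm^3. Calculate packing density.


V_sphere = 4/3*pi*1.8^3 = 24.429 mm^3
Total V = 135*24.429 = 3297.915 mm^3
PD = 3297.915 / 6156 = 0.536

0.536


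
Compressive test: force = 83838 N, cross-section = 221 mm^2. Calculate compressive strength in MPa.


CS = 83838 / 221 = 379.4 MPa

379.4


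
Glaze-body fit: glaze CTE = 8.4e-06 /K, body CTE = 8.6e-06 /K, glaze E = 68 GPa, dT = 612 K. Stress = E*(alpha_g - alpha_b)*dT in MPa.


Stress = 68*1000*(8.4e-06 - 8.6e-06)*612 = -8.3 MPa

-8.3


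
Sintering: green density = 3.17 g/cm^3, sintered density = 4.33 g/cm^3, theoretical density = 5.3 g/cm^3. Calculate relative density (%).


Relative = 4.33 / 5.3 * 100 = 81.7%

81.7


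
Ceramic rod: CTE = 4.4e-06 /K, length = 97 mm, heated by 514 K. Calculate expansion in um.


dL = 4.4e-06 * 97 * 514 * 1000 = 219.375 um

219.375


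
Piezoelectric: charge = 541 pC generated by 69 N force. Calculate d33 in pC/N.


d33 = 541 / 69 = 7.8 pC/N

7.8


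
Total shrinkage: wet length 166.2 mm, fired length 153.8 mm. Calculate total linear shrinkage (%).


TS = (166.2 - 153.8) / 166.2 * 100 = 7.46%

7.46


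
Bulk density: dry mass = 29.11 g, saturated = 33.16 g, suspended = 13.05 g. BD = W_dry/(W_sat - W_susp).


BD = 29.11 / (33.16 - 13.05) = 29.11 / 20.11 = 1.448 g/cm^3

1.448


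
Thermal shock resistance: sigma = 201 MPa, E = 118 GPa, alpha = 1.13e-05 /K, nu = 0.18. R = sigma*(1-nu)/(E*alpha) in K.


R = 201*(1-0.18)/(118*1000*1.13e-05) = 124 K

124


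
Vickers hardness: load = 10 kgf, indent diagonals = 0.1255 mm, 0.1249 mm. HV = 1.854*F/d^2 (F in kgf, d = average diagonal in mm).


d_avg = (0.1255+0.1249)/2 = 0.1252 mm
HV = 1.854*10/0.1252^2 = 1183

1183


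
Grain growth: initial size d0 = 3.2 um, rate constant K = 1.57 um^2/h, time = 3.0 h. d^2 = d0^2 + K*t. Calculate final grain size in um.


d^2 = 3.2^2 + 1.57*3.0 = 14.95
d = sqrt(14.95) = 3.87 um

3.87


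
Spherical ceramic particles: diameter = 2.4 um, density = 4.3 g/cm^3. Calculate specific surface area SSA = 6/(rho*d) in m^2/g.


SSA = 6 / (4.3 * 2.4) = 0.581 m^2/g

0.581


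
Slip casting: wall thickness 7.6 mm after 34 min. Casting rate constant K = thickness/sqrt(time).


K = 7.6 / sqrt(34) = 7.6 / 5.831 = 1.303 mm/min^0.5

1.303


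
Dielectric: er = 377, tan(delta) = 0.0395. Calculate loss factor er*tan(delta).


Loss = 377 * 0.0395 = 14.892

14.892


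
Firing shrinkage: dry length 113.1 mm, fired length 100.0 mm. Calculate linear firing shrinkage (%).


FS = (113.1 - 100.0) / 113.1 * 100 = 11.58%

11.58


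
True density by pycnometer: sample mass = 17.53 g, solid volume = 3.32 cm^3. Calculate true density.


TD = 17.53 / 3.32 = 5.28 g/cm^3

5.28


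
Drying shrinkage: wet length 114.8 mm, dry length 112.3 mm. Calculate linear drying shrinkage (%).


DS = (114.8 - 112.3) / 114.8 * 100 = 2.18%

2.18


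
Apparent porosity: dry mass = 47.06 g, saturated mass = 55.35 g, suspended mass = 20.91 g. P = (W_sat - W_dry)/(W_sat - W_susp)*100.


P = (55.35 - 47.06) / (55.35 - 20.91) * 100 = 8.29 / 34.44 * 100 = 24.1%

24.1


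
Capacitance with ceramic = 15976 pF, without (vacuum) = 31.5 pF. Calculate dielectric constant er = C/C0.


er = 15976 / 31.5 = 507.17

507.17


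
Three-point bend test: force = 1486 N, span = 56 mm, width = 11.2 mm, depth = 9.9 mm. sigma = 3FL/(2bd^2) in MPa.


sigma = 3*1486*56/(2*11.2*9.9^2) = 113.7 MPa

113.7


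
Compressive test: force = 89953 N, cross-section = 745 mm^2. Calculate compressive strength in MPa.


CS = 89953 / 745 = 120.7 MPa

120.7


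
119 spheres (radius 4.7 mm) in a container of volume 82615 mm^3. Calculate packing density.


V_sphere = 4/3*pi*4.7^3 = 434.8928 mm^3
Total V = 119*434.8928 = 51752.2432 mm^3
PD = 51752.2432 / 82615 = 0.626

0.626


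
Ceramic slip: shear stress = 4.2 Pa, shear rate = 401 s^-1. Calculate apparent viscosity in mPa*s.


eta = tau/gamma * 1000 = 4.2/401 * 1000 = 10.5 mPa*s

10.5


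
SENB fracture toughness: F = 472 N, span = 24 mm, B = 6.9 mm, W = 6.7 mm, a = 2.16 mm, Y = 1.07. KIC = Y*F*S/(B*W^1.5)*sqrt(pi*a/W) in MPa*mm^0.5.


KIC = 1.07*472*24/(6.9*6.7^1.5)*sqrt(pi*2.16/6.7) = 101.94

101.94


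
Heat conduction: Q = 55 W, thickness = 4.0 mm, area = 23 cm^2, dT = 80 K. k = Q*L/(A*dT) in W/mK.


k = 55*4.0/1000/(23/10000*80) = 1.2 W/mK

1.2


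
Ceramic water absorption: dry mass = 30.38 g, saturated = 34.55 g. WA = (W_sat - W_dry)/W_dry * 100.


WA = (34.55 - 30.38) / 30.38 * 100 = 13.73%

13.73


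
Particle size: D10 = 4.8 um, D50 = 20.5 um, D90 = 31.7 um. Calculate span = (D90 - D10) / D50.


Span = (31.7 - 4.8) / 20.5 = 26.9 / 20.5 = 1.312

1.312


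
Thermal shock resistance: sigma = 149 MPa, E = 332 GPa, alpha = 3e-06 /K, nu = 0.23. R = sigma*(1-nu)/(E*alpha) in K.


R = 149*(1-0.23)/(332*1000*3e-06) = 115 K

115


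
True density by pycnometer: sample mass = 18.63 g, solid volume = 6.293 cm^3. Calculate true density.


TD = 18.63 / 6.293 = 2.96 g/cm^3

2.96


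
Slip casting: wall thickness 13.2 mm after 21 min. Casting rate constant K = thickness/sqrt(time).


K = 13.2 / sqrt(21) = 13.2 / 4.5826 = 2.88 mm/min^0.5

2.88


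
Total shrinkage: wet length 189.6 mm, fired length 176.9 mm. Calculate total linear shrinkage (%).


TS = (189.6 - 176.9) / 189.6 * 100 = 6.7%

6.7


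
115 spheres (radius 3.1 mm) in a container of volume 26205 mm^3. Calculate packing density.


V_sphere = 4/3*pi*3.1^3 = 124.7882 mm^3
Total V = 115*124.7882 = 14350.643 mm^3
PD = 14350.643 / 26205 = 0.548

0.548


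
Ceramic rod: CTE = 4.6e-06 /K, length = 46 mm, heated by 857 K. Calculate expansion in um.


dL = 4.6e-06 * 46 * 857 * 1000 = 181.341 um

181.341


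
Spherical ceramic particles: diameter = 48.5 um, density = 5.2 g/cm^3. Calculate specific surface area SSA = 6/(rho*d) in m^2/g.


SSA = 6 / (5.2 * 48.5) = 0.024 m^2/g

0.024


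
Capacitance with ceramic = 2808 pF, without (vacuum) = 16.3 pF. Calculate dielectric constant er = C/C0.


er = 2808 / 16.3 = 172.27

172.27


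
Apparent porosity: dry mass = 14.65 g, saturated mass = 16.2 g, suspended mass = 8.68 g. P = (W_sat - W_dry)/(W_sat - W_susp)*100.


P = (16.2 - 14.65) / (16.2 - 8.68) * 100 = 1.55 / 7.52 * 100 = 20.6%

20.6


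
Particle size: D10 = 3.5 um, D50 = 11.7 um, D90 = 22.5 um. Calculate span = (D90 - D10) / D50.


Span = (22.5 - 3.5) / 11.7 = 19.0 / 11.7 = 1.624

1.624


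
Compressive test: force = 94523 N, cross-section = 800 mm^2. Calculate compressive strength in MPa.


CS = 94523 / 800 = 118.2 MPa

118.2


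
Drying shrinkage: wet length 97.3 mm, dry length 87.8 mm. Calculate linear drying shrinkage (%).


DS = (97.3 - 87.8) / 97.3 * 100 = 9.76%

9.76


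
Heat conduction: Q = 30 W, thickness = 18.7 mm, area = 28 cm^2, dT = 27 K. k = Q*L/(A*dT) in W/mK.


k = 30*18.7/1000/(28/10000*27) = 7.42 W/mK

7.42


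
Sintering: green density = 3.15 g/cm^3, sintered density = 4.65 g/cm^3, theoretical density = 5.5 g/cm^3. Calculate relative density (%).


Relative = 4.65 / 5.5 * 100 = 84.5%

84.5


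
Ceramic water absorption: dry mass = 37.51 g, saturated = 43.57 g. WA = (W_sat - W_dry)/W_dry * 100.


WA = (43.57 - 37.51) / 37.51 * 100 = 16.16%

16.16


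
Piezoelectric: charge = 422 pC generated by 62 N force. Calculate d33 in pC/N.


d33 = 422 / 62 = 6.8 pC/N

6.8


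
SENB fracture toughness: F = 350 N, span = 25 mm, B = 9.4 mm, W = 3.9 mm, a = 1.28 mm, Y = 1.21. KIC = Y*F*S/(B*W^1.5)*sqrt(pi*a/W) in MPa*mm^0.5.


KIC = 1.21*350*25/(9.4*3.9^1.5)*sqrt(pi*1.28/3.9) = 148.5

148.5


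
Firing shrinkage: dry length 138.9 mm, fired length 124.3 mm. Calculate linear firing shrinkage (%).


FS = (138.9 - 124.3) / 138.9 * 100 = 10.51%

10.51


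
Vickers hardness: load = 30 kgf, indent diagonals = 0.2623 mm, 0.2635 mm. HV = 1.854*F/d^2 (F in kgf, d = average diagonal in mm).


d_avg = (0.2623+0.2635)/2 = 0.2629 mm
HV = 1.854*30/0.2629^2 = 805

805


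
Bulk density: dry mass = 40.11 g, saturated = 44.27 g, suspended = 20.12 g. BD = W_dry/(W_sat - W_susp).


BD = 40.11 / (44.27 - 20.12) = 40.11 / 24.15 = 1.661 g/cm^3

1.661


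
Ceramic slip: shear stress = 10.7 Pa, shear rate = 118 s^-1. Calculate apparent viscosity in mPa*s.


eta = tau/gamma * 1000 = 10.7/118 * 1000 = 90.7 mPa*s

90.7


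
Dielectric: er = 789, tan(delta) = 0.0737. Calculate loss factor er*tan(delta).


Loss = 789 * 0.0737 = 58.149

58.149


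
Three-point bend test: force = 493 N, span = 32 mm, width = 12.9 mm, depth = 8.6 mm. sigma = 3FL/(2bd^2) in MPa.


sigma = 3*493*32/(2*12.9*8.6^2) = 24.8 MPa

24.8


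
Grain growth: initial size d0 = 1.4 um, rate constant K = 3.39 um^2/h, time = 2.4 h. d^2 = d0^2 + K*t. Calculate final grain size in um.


d^2 = 1.4^2 + 3.39*2.4 = 10.096
d = sqrt(10.096) = 3.18 um

3.18


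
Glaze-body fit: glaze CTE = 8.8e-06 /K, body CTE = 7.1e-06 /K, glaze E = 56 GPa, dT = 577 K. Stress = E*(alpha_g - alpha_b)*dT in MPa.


Stress = 56*1000*(8.8e-06 - 7.1e-06)*577 = 54.9 MPa

54.9


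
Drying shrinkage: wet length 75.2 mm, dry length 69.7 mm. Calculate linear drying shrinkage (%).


DS = (75.2 - 69.7) / 75.2 * 100 = 7.31%

7.31


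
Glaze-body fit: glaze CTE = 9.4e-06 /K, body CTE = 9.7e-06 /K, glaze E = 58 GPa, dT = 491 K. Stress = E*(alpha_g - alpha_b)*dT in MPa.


Stress = 58*1000*(9.4e-06 - 9.7e-06)*491 = -8.5 MPa

-8.5


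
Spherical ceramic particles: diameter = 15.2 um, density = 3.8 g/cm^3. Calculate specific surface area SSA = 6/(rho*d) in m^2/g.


SSA = 6 / (3.8 * 15.2) = 0.104 m^2/g

0.104


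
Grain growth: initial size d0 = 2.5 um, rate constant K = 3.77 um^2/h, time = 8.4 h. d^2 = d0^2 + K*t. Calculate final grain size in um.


d^2 = 2.5^2 + 3.77*8.4 = 37.918
d = sqrt(37.918) = 6.16 um

6.16


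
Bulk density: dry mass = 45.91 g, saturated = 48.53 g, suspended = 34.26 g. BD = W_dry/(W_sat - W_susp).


BD = 45.91 / (48.53 - 34.26) = 45.91 / 14.27 = 3.217 g/cm^3

3.217


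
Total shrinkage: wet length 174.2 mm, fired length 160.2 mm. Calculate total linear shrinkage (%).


TS = (174.2 - 160.2) / 174.2 * 100 = 8.04%

8.04


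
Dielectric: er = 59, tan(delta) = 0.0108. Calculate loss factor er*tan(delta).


Loss = 59 * 0.0108 = 0.637

0.637


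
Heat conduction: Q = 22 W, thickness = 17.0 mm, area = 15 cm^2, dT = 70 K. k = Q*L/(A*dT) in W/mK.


k = 22*17.0/1000/(15/10000*70) = 3.56 W/mK

3.56


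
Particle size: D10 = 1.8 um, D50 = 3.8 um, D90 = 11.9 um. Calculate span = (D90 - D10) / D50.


Span = (11.9 - 1.8) / 3.8 = 10.1 / 3.8 = 2.658

2.658


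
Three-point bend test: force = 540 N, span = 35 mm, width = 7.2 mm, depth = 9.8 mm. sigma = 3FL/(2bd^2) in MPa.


sigma = 3*540*35/(2*7.2*9.8^2) = 41.0 MPa

41.0


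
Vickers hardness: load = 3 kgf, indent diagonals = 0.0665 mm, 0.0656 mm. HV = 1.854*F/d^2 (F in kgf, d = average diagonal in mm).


d_avg = (0.0665+0.0656)/2 = 0.06605 mm
HV = 1.854*3/0.06605^2 = 1275

1275


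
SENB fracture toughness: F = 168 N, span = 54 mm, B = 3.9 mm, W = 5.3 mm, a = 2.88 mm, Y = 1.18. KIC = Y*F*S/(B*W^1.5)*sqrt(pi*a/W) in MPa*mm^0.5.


KIC = 1.18*168*54/(3.9*5.3^1.5)*sqrt(pi*2.88/5.3) = 293.93

293.93


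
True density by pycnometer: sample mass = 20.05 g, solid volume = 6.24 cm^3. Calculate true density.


TD = 20.05 / 6.24 = 3.213 g/cm^3

3.213


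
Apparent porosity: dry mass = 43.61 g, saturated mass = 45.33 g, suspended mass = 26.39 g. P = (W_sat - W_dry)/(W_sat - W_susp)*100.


P = (45.33 - 43.61) / (45.33 - 26.39) * 100 = 1.72 / 18.94 * 100 = 9.1%

9.1


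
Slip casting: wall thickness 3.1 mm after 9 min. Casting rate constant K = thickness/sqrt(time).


K = 3.1 / sqrt(9) = 3.1 / 3.0 = 1.033 mm/min^0.5

1.033


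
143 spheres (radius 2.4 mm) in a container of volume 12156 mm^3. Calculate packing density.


V_sphere = 4/3*pi*2.4^3 = 57.9058 mm^3
Total V = 143*57.9058 = 8280.5294 mm^3
PD = 8280.5294 / 12156 = 0.681

0.681


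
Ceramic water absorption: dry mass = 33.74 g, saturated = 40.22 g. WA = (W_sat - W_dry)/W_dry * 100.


WA = (40.22 - 33.74) / 33.74 * 100 = 19.21%

19.21


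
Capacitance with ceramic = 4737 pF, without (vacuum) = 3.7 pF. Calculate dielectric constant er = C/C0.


er = 4737 / 3.7 = 1280.27

1280.27


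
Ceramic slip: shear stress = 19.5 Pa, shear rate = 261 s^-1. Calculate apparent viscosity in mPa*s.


eta = tau/gamma * 1000 = 19.5/261 * 1000 = 74.7 mPa*s

74.7


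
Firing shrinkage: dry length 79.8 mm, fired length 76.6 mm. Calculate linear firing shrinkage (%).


FS = (79.8 - 76.6) / 79.8 * 100 = 4.01%

4.01


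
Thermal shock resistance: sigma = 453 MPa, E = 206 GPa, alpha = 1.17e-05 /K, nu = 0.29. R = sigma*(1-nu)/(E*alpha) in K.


R = 453*(1-0.29)/(206*1000*1.17e-05) = 133 K

133


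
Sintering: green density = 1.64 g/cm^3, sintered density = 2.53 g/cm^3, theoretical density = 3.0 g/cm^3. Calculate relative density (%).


Relative = 2.53 / 3.0 * 100 = 84.3%

84.3


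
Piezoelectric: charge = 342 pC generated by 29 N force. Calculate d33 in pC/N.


d33 = 342 / 29 = 11.8 pC/N

11.8


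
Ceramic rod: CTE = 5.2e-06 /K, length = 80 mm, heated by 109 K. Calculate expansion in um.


dL = 5.2e-06 * 80 * 109 * 1000 = 45.344 um

45.344


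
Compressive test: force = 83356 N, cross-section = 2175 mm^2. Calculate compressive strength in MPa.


CS = 83356 / 2175 = 38.3 MPa

38.3


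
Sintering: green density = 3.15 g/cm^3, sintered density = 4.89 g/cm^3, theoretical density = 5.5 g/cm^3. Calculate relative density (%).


Relative = 4.89 / 5.5 * 100 = 88.9%

88.9


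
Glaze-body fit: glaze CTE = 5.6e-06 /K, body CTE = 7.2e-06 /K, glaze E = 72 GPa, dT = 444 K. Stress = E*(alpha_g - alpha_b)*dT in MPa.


Stress = 72*1000*(5.6e-06 - 7.2e-06)*444 = -51.1 MPa

-51.1


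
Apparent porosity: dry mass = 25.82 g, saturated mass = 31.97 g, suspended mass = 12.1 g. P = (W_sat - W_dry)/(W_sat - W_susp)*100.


P = (31.97 - 25.82) / (31.97 - 12.1) * 100 = 6.15 / 19.87 * 100 = 31.0%

31.0


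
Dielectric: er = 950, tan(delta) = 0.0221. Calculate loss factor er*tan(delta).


Loss = 950 * 0.0221 = 20.995

20.995


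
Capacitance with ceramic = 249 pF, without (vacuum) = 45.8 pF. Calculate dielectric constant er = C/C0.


er = 249 / 45.8 = 5.44

5.44


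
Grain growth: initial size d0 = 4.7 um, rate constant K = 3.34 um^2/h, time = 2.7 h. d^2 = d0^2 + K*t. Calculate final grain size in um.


d^2 = 4.7^2 + 3.34*2.7 = 31.108
d = sqrt(31.108) = 5.58 um

5.58


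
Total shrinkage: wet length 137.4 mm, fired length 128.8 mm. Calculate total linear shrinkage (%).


TS = (137.4 - 128.8) / 137.4 * 100 = 6.26%

6.26


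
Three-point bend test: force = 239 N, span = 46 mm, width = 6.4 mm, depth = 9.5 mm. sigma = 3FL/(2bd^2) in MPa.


sigma = 3*239*46/(2*6.4*9.5^2) = 28.6 MPa

28.6


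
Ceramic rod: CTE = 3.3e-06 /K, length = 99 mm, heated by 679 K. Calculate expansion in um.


dL = 3.3e-06 * 99 * 679 * 1000 = 221.829 um

221.829


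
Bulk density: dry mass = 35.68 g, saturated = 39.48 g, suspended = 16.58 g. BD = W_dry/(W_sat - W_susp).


BD = 35.68 / (39.48 - 16.58) = 35.68 / 22.9 = 1.558 g/cm^3

1.558


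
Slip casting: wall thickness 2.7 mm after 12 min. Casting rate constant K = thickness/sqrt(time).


K = 2.7 / sqrt(12) = 2.7 / 3.4641 = 0.779 mm/min^0.5

0.779


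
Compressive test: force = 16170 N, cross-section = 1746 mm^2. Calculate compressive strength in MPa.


CS = 16170 / 1746 = 9.3 MPa

9.3


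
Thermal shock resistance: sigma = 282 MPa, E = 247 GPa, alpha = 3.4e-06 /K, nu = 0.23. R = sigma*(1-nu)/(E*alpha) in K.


R = 282*(1-0.23)/(247*1000*3.4e-06) = 259 K

259


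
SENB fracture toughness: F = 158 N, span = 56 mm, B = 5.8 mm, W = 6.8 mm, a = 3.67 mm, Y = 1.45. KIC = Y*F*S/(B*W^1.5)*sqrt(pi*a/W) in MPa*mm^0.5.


KIC = 1.45*158*56/(5.8*6.8^1.5)*sqrt(pi*3.67/6.8) = 162.43

162.43


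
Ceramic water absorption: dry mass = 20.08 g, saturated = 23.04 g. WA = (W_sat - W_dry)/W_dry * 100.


WA = (23.04 - 20.08) / 20.08 * 100 = 14.74%

14.74


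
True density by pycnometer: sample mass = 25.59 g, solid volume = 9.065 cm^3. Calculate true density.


TD = 25.59 / 9.065 = 2.823 g/cm^3

2.823


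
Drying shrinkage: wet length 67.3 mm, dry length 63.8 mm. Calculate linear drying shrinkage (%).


DS = (67.3 - 63.8) / 67.3 * 100 = 5.2%

5.2


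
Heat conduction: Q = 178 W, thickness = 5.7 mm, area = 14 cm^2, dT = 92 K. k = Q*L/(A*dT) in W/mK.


k = 178*5.7/1000/(14/10000*92) = 7.88 W/mK

7.88


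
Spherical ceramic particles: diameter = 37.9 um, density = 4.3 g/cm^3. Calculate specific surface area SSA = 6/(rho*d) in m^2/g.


SSA = 6 / (4.3 * 37.9) = 0.037 m^2/g

0.037


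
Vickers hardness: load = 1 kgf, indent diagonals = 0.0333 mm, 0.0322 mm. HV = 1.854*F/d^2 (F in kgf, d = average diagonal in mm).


d_avg = (0.0333+0.0322)/2 = 0.03275 mm
HV = 1.854*1/0.03275^2 = 1729

1729


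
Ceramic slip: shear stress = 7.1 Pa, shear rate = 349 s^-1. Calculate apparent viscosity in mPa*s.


eta = tau/gamma * 1000 = 7.1/349 * 1000 = 20.3 mPa*s

20.3


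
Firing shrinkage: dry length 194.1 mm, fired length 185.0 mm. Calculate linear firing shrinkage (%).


FS = (194.1 - 185.0) / 194.1 * 100 = 4.69%

4.69


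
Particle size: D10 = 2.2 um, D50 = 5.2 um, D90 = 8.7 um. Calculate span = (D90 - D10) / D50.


Span = (8.7 - 2.2) / 5.2 = 6.5 / 5.2 = 1.25

1.25


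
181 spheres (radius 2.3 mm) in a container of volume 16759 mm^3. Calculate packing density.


V_sphere = 4/3*pi*2.3^3 = 50.965 mm^3
Total V = 181*50.965 = 9224.665 mm^3
PD = 9224.665 / 16759 = 0.55

0.55
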